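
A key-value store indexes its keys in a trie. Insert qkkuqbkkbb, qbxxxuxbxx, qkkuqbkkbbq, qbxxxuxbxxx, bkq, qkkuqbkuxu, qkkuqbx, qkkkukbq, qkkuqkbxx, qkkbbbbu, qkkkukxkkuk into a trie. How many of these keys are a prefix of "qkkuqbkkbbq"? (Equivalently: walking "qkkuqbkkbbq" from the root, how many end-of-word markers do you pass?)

Traverse "qkkuqbkkbbq" character by character; count nodes along the way that are marked as word ends.
Prefixes of the query that are stored words: "qkkuqbkkbb", "qkkuqbkkbbq"
Count: 2

2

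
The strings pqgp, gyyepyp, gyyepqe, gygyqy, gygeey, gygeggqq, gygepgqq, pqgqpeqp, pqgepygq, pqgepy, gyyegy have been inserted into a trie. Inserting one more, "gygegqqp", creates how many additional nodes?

"gygeg" is already a path in the trie; the remaining "qqp" must be added.
New nodes needed: |"gygegqqp"| − 5 = 8 − 5 = 3.

3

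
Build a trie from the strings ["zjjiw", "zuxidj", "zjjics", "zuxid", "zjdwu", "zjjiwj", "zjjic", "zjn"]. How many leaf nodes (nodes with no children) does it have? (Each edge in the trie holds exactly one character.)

5

A leaf is a node with no children — equivalently, the end of a word that is not a proper prefix of any other stored word.
Those words: "zjdwu", "zjjics", "zjjiwj", "zjn", "zuxidj"
Leaf count: 5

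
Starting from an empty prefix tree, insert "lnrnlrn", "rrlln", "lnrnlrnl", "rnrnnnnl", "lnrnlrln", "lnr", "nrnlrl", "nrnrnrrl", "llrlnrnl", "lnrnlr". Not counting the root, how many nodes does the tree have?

40

Count nodes per top-level branch (shared prefixes stored once):
  'l'-branch (llrlnrnl, lnr, lnrnlr, lnrnlrln, lnrnlrn, lnrnlrnl): 17 nodes
  'n'-branch (nrnlrl, nrnrnrrl): 11 nodes
  'r'-branch (rnrnnnnl, rrlln): 12 nodes
Sum: 40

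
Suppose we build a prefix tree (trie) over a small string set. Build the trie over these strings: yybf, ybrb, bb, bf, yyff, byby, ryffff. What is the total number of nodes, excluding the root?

21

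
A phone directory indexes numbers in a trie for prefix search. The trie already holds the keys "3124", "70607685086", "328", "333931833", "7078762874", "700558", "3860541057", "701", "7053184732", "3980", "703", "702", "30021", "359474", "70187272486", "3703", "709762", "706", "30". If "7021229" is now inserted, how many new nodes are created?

4

The longest prefix of "7021229" already in the trie is "702" (length 3).
Each of the 4 remaining characters creates one node.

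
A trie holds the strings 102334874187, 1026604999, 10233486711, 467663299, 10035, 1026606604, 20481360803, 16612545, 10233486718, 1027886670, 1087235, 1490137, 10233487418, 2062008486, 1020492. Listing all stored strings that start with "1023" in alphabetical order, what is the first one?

10233486711

Words with prefix "1023", in lexicographic order: "10233486711", "10233486718", "10233487418", "102334874187"
The 1st is 10233486711.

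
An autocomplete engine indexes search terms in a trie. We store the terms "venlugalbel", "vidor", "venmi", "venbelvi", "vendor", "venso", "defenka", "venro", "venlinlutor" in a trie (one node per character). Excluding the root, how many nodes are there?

43

Trace insertions, counting only characters that open a new branch:
  "venlugalbel" → 11 new (v, e, n, l, u, g, a, l, b, e, l)
  "vidor" → prefix "v" already present; 4 new (i, d, o, r)
  "venmi" → prefix "ven" already present; 2 new (m, i)
  "venbelvi" → prefix "ven" already present; 5 new (b, e, l, v, i)
  "vendor" → prefix "ven" already present; 3 new (d, o, r)
  "venso" → prefix "ven" already present; 2 new (s, o)
  "defenka" → 7 new (d, e, f, e, n, k, a)
  "venro" → prefix "ven" already present; 2 new (r, o)
  "venlinlutor" → prefix "venl" already present; 7 new (i, n, l, u, t, o, r)
Total nodes = 11 + 4 + 2 + 5 + 3 + 2 + 7 + 2 + 7 = 43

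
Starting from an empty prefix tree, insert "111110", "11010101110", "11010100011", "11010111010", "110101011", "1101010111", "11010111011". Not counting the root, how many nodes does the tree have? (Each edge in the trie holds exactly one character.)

25

Trace insertions, counting only characters that open a new branch:
  "111110" → 6 new (1, 1, 1, 1, 1, 0)
  "11010101110" → prefix "11" already present; 9 new (0, 1, 0, 1, 0, 1, 1, 1, 0)
  "11010100011" → prefix "1101010" already present; 4 new (0, 0, 1, 1)
  "11010111010" → prefix "110101" already present; 5 new (1, 1, 0, 1, 0)
  "110101011" → prefix "110101011" already present; 0 new (none)
  "1101010111" → prefix "1101010111" already present; 0 new (none)
  "11010111011" → prefix "1101011101" already present; 1 new (1)
Total nodes = 6 + 9 + 4 + 5 + 0 + 0 + 1 = 25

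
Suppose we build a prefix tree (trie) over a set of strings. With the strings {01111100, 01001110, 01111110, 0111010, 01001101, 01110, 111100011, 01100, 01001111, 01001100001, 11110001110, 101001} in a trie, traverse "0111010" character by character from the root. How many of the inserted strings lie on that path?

2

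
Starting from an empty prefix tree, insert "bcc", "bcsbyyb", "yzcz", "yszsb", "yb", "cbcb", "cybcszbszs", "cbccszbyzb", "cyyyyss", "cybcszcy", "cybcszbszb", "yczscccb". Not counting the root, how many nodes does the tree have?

For each word, the new-node count is its length minus the longest prefix already in the trie:
  "bcc" → 3 new (b, c, c)
  "bcsbyyb" → prefix "bc" already present; 5 new (s, b, y, y, b)
  "yzcz" → 4 new (y, z, c, z)
  "yszsb" → prefix "y" already present; 4 new (s, z, s, b)
  "yb" → prefix "y" already present; 1 new (b)
  "cbcb" → 4 new (c, b, c, b)
  "cybcszbszs" → prefix "c" already present; 9 new (y, b, c, s, z, b, s, z, s)
  "cbccszbyzb" → prefix "cbc" already present; 7 new (c, s, z, b, y, z, b)
  "cyyyyss" → prefix "cy" already present; 5 new (y, y, y, s, s)
  "cybcszcy" → prefix "cybcsz" already present; 2 new (c, y)
  "cybcszbszb" → prefix "cybcszbsz" already present; 1 new (b)
  "yczscccb" → prefix "y" already present; 7 new (c, z, s, c, c, c, b)
Total nodes = 3 + 5 + 4 + 4 + 1 + 4 + 9 + 7 + 5 + 2 + 1 + 7 = 52

52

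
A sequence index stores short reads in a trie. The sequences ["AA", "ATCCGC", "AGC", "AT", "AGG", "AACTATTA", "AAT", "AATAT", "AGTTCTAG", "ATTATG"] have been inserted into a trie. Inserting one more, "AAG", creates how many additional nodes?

1

The longest prefix of "AAG" already in the trie is "AA" (length 2).
So 3 − 2 = 1 new nodes.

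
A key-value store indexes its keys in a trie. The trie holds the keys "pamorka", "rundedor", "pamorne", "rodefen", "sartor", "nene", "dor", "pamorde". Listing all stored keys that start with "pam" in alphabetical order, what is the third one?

Words with prefix "pam", in lexicographic order: "pamorde", "pamorka", "pamorne"
Position 3: pamorne

pamorne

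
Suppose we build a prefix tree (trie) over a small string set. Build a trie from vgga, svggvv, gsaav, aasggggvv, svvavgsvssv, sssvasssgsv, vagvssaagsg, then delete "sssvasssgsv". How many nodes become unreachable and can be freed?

A node on "sssvasssgsv"'s path can go only if nothing else ends at it or branches off below it.
The suffix "ssvasssgsv" (10 nodes) is used only by "sssvasssgsv"; the node for "s" still has the child "v", so pruning stops there.
Nodes removed: 10

10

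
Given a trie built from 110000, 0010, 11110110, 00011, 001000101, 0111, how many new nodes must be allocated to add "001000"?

0

Every character of "001000" already lies on an existing path (it is a prefix of some stored word).
No new nodes are needed: 0.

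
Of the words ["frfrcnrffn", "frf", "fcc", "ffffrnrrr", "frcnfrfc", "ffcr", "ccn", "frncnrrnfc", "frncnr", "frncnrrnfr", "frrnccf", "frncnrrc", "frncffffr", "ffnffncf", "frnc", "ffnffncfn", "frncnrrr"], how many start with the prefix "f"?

Walk to "f"; the words in its subtree are exactly those with that prefix.
Words under "f": fcc, ffcr, ffffrnrrr, ffnffncf, ffnffncfn, frcnfrfc, frf, frfrcnrffn, frnc, frncffffr, frncnr, frncnrrc, frncnrrnfc, frncnrrnfr, frncnrrr, frrnccf
Count: 16

16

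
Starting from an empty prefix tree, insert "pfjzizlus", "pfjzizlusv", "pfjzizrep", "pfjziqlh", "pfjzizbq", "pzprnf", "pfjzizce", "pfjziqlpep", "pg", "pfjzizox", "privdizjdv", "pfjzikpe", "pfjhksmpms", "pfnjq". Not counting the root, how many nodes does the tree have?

53

Count nodes per top-level branch (shared prefixes stored once):
  'p'-branch (pfjhksmpms, pfjzikpe, pfjziqlh, pfjziqlpep, pfjzizbq, pfjzizce, pfjzizlus, pfjzizlusv, pfjzizox, pfjzizrep, pfnjq, pg, privdizjdv, pzprnf): 53 nodes
Sum: 53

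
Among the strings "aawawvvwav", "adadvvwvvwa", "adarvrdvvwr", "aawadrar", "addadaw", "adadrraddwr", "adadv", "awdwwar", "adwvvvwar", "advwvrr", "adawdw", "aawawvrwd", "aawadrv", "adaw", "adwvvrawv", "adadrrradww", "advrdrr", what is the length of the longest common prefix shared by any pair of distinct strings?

6

Equivalently: take the maximum, over all pairs, of their longest common prefix length.
e.g. "aawadrar" and "aawadrv" share the prefix "aawadr" of length 6; no pair shares a longer one.
Longest shared-prefix length: 6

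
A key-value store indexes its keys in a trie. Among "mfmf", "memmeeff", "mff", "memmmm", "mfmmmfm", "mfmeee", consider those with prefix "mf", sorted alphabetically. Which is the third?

mfmf

Filter for "mf…" and sort: "mff", "mfmeee", "mfmf", "mfmmmfm"
Position 3: mfmf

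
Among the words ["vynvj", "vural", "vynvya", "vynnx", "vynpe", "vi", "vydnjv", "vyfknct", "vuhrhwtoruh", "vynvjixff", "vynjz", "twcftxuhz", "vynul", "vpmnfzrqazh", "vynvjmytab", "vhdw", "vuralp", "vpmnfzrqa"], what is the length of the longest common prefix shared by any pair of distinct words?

9

Equivalently: take the maximum, over all pairs, of their longest common prefix length.
e.g. "vpmnfzrqa" and "vpmnfzrqazh" share the prefix "vpmnfzrqa" of length 9; no pair shares a longer one.
Longest shared-prefix length: 9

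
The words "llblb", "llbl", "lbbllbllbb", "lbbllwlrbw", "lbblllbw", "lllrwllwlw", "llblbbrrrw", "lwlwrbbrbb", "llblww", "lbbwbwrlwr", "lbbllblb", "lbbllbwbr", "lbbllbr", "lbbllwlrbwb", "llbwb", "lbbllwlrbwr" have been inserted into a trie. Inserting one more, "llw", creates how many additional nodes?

Walking "llw" from the root, the first 2 characters ("ll") follow existing edges; "w" is the first miss.
Each of the 1 remaining characters creates one node.

1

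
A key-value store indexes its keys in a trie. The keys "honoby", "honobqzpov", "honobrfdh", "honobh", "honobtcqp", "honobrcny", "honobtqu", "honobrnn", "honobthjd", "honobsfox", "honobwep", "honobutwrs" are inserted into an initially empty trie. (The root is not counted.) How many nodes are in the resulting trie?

42

For each word, the new-node count is its length minus the longest prefix already in the trie:
  "honoby" → 6 new (h, o, n, o, b, y)
  "honobqzpov" → prefix "honob" already present; 5 new (q, z, p, o, v)
  "honobrfdh" → prefix "honob" already present; 4 new (r, f, d, h)
  "honobh" → prefix "honob" already present; 1 new (h)
  "honobtcqp" → prefix "honob" already present; 4 new (t, c, q, p)
  "honobrcny" → prefix "honobr" already present; 3 new (c, n, y)
  "honobtqu" → prefix "honobt" already present; 2 new (q, u)
  "honobrnn" → prefix "honobr" already present; 2 new (n, n)
  "honobthjd" → prefix "honobt" already present; 3 new (h, j, d)
  "honobsfox" → prefix "honob" already present; 4 new (s, f, o, x)
  "honobwep" → prefix "honob" already present; 3 new (w, e, p)
  "honobutwrs" → prefix "honob" already present; 5 new (u, t, w, r, s)
Total nodes = 6 + 5 + 4 + 1 + 4 + 3 + 2 + 2 + 3 + 4 + 3 + 5 = 42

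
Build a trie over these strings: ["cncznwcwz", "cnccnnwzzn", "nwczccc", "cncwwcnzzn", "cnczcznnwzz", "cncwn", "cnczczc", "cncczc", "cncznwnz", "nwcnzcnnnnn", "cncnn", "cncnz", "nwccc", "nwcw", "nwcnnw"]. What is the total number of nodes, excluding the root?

59

Count nodes per top-level branch (shared prefixes stored once):
  'c'-branch (cnccnnwzzn, cncczc, cncnn, cncnz, cncwn, cncwwcnzzn, cnczczc, cnczcznnwzz, cncznwcwz, cncznwnz): 39 nodes
  'n'-branch (nwccc, nwcnnw, nwcnzcnnnnn, nwcw, nwczccc): 20 nodes
Sum: 59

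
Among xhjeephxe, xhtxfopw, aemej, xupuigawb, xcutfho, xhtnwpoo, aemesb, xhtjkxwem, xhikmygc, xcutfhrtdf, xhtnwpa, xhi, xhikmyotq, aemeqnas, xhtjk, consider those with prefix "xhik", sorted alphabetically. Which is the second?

xhikmyotq

Words with prefix "xhik", in lexicographic order: "xhikmygc", "xhikmyotq"
Position 2: xhikmyotq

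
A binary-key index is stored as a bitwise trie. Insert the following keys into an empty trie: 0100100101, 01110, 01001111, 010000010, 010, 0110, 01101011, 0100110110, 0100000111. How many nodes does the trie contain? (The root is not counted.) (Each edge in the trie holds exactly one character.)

For each word, the new-node count is its length minus the longest prefix already in the trie:
  "0100100101" → 10 new (0, 1, 0, 0, 1, 0, 0, 1, 0, 1)
  "01110" → prefix "01" already present; 3 new (1, 1, 0)
  "01001111" → prefix "01001" already present; 3 new (1, 1, 1)
  "010000010" → prefix "0100" already present; 5 new (0, 0, 0, 1, 0)
  "010" → prefix "010" already present; 0 new (none)
  "0110" → prefix "011" already present; 1 new (0)
  "01101011" → prefix "0110" already present; 4 new (1, 0, 1, 1)
  "0100110110" → prefix "010011" already present; 4 new (0, 1, 1, 0)
  "0100000111" → prefix "01000001" already present; 2 new (1, 1)
Total nodes = 10 + 3 + 3 + 5 + 0 + 1 + 4 + 4 + 2 = 32

32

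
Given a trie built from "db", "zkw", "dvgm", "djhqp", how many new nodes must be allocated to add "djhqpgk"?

The longest prefix of "djhqpgk" already in the trie is "djhqp" (length 5).
So 7 − 5 = 2 new nodes.

2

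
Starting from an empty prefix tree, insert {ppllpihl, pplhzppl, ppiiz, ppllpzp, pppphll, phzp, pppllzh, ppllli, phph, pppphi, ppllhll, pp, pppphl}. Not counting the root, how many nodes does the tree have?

Trace insertions, counting only characters that open a new branch:
  "ppllpihl" → 8 new (p, p, l, l, p, i, h, l)
  "pplhzppl" → prefix "ppl" already present; 5 new (h, z, p, p, l)
  "ppiiz" → prefix "pp" already present; 3 new (i, i, z)
  "ppllpzp" → prefix "ppllp" already present; 2 new (z, p)
  "pppphll" → prefix "pp" already present; 5 new (p, p, h, l, l)
  "phzp" → prefix "p" already present; 3 new (h, z, p)
  "pppllzh" → prefix "ppp" already present; 4 new (l, l, z, h)
  "ppllli" → prefix "ppll" already present; 2 new (l, i)
  "phph" → prefix "ph" already present; 2 new (p, h)
  "pppphi" → prefix "pppph" already present; 1 new (i)
  "ppllhll" → prefix "ppll" already present; 3 new (h, l, l)
  "pp" → prefix "pp" already present; 0 new (none)
  "pppphl" → prefix "pppphl" already present; 0 new (none)
Total nodes = 8 + 5 + 3 + 2 + 5 + 3 + 4 + 2 + 2 + 1 + 3 + 0 + 0 = 38

38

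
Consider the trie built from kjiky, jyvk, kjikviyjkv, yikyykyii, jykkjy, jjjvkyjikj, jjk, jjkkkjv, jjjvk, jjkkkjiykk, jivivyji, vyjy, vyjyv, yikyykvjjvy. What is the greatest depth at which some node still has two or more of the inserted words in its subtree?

Equivalently: take the maximum, over all pairs, of their longest common prefix length.
"jjkkkjiykk" and "jjkkkjv" agree on "jjkkkj" (6 characters) before diverging; nothing deeper is shared.
Longest shared-prefix length: 6

6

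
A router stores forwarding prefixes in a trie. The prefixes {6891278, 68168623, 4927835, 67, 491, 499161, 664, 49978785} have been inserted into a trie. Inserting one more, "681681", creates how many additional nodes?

The longest prefix of "681681" already in the trie is "68168" (length 5).
New nodes needed: |"681681"| − 5 = 6 − 5 = 1.

1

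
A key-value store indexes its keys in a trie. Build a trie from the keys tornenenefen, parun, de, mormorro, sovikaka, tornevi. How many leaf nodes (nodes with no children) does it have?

A leaf is a node with no children — equivalently, the end of a word that is not a proper prefix of any other stored word.
Those words: "de", "mormorro", "parun", "sovikaka", "tornenenefen", "tornevi"
Leaf count: 6

6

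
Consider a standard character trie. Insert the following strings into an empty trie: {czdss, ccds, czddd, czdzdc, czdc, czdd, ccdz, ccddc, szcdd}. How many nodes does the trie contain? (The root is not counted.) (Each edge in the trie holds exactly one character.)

22

For each word, the new-node count is its length minus the longest prefix already in the trie:
  "czdss" → 5 new (c, z, d, s, s)
  "ccds" → prefix "c" already present; 3 new (c, d, s)
  "czddd" → prefix "czd" already present; 2 new (d, d)
  "czdzdc" → prefix "czd" already present; 3 new (z, d, c)
  "czdc" → prefix "czd" already present; 1 new (c)
  "czdd" → prefix "czdd" already present; 0 new (none)
  "ccdz" → prefix "ccd" already present; 1 new (z)
  "ccddc" → prefix "ccd" already present; 2 new (d, c)
  "szcdd" → 5 new (s, z, c, d, d)
Total nodes = 5 + 3 + 2 + 3 + 1 + 0 + 1 + 2 + 5 = 22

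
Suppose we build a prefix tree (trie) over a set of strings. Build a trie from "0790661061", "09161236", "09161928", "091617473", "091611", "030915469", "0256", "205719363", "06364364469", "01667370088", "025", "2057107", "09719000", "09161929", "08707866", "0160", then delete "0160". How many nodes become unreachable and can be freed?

After clearing the end-marker at "0160", prune upward until reaching a node still needed by another word.
The suffix "0" (1 node) is used only by "0160"; the node for "016" still has the child "6", so pruning stops there.
Nodes removed: 1

1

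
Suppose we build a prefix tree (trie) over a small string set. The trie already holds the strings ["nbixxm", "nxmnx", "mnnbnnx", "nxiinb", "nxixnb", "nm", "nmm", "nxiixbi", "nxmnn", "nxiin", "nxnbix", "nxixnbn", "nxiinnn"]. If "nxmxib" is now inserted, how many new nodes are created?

3

The longest prefix of "nxmxib" already in the trie is "nxm" (length 3).
So 6 − 3 = 3 new nodes.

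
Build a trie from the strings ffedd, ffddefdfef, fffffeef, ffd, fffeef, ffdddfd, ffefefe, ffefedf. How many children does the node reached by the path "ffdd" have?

Follow the path "ffdd" to its node, then look at its outgoing edges.
Characters that immediately follow "ffdd" among the stored strings: {d, e}.
That node has 2 child edges.

2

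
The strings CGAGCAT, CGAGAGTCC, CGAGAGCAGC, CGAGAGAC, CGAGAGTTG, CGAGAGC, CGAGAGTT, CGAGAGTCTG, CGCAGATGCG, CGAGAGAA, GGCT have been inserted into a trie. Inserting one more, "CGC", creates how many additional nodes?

0

"CGC" is already a full path in the trie; only an end-marker is added.
No new nodes are needed: 0.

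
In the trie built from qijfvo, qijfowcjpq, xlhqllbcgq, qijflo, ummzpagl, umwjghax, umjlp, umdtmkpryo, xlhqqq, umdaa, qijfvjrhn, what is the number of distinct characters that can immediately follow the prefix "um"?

4

Follow the path "um" to its node, then look at its outgoing edges.
Distinct next characters after "um": d, j, m, w.
That node has 4 child edges.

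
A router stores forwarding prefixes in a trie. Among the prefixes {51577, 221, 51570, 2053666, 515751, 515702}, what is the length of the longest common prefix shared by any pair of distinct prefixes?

The deepest shared node is where two words last agree before diverging.
e.g. "51570" and "515702" share the prefix "51570" of length 5; no pair shares a longer one.
Longest shared-prefix length: 5

5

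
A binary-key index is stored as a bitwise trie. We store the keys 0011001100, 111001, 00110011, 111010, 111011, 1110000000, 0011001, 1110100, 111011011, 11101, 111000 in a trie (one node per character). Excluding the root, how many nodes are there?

28

Insert word by word; a character creates a node only if that edge doesn't already exist:
  "0011001100" → 10 new (0, 0, 1, 1, 0, 0, 1, 1, 0, 0)
  "111001" → 6 new (1, 1, 1, 0, 0, 1)
  "00110011" → prefix "00110011" already present; 0 new (none)
  "111010" → prefix "1110" already present; 2 new (1, 0)
  "111011" → prefix "11101" already present; 1 new (1)
  "1110000000" → prefix "11100" already present; 5 new (0, 0, 0, 0, 0)
  "0011001" → prefix "0011001" already present; 0 new (none)
  "1110100" → prefix "111010" already present; 1 new (0)
  "111011011" → prefix "111011" already present; 3 new (0, 1, 1)
  "11101" → prefix "11101" already present; 0 new (none)
  "111000" → prefix "111000" already present; 0 new (none)
Total nodes = 10 + 6 + 0 + 2 + 1 + 5 + 0 + 1 + 3 + 0 + 0 = 28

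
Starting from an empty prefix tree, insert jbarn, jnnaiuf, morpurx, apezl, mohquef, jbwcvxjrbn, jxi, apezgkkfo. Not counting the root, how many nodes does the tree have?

43

Trace insertions, counting only characters that open a new branch:
  "jbarn" → 5 new (j, b, a, r, n)
  "jnnaiuf" → prefix "j" already present; 6 new (n, n, a, i, u, f)
  "morpurx" → 7 new (m, o, r, p, u, r, x)
  "apezl" → 5 new (a, p, e, z, l)
  "mohquef" → prefix "mo" already present; 5 new (h, q, u, e, f)
  "jbwcvxjrbn" → prefix "jb" already present; 8 new (w, c, v, x, j, r, b, n)
  "jxi" → prefix "j" already present; 2 new (x, i)
  "apezgkkfo" → prefix "apez" already present; 5 new (g, k, k, f, o)
Total nodes = 5 + 6 + 7 + 5 + 5 + 8 + 2 + 5 = 43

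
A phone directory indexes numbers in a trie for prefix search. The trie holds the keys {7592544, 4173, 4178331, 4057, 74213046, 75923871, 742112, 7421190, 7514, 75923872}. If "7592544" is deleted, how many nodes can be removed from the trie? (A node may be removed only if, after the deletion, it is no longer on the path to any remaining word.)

Walk "7592544" from the leaf back toward the root, removing each node that no remaining word uses.
The suffix "544" (3 nodes) is used only by "7592544"; the node for "7592" still has the child "3", so pruning stops there.
Nodes removed: 3

3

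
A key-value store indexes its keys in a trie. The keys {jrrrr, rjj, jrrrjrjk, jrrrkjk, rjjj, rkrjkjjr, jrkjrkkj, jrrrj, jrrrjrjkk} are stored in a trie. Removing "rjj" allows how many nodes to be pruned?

A node on "rjj"'s path can go only if nothing else ends at it or branches off below it.
Every node on "rjj" is still needed (e.g. by "rjjj"), so nothing is freed.
Nodes removed: 0

0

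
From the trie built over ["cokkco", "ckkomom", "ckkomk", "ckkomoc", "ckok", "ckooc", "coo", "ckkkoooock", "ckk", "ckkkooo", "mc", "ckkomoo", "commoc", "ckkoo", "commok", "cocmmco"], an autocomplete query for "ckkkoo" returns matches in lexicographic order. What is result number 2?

Words with prefix "ckkkoo", in lexicographic order: "ckkkooo", "ckkkoooock"
Position 2: ckkkoooock

ckkkoooock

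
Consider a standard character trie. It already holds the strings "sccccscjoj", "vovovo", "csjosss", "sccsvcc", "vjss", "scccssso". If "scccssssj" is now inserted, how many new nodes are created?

2

"scccsss" is already a path in the trie; the remaining "sj" must be added.
So 9 − 7 = 2 new nodes.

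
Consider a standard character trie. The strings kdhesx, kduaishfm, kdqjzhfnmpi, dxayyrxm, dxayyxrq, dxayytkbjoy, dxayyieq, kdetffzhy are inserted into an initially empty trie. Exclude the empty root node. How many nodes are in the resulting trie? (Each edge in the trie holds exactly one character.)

49

For each word, the new-node count is its length minus the longest prefix already in the trie:
  "kdhesx" → 6 new (k, d, h, e, s, x)
  "kduaishfm" → prefix "kd" already present; 7 new (u, a, i, s, h, f, m)
  "kdqjzhfnmpi" → prefix "kd" already present; 9 new (q, j, z, h, f, n, m, p, i)
  "dxayyrxm" → 8 new (d, x, a, y, y, r, x, m)
  "dxayyxrq" → prefix "dxayy" already present; 3 new (x, r, q)
  "dxayytkbjoy" → prefix "dxayy" already present; 6 new (t, k, b, j, o, y)
  "dxayyieq" → prefix "dxayy" already present; 3 new (i, e, q)
  "kdetffzhy" → prefix "kd" already present; 7 new (e, t, f, f, z, h, y)
Total nodes = 6 + 7 + 9 + 8 + 3 + 6 + 3 + 7 = 49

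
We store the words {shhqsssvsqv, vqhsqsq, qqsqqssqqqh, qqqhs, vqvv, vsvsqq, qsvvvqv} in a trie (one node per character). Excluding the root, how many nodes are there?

45

Trace insertions, counting only characters that open a new branch:
  "shhqsssvsqv" → 11 new (s, h, h, q, s, s, s, v, s, q, v)
  "vqhsqsq" → 7 new (v, q, h, s, q, s, q)
  "qqsqqssqqqh" → 11 new (q, q, s, q, q, s, s, q, q, q, h)
  "qqqhs" → prefix "qq" already present; 3 new (q, h, s)
  "vqvv" → prefix "vq" already present; 2 new (v, v)
  "vsvsqq" → prefix "v" already present; 5 new (s, v, s, q, q)
  "qsvvvqv" → prefix "q" already present; 6 new (s, v, v, v, q, v)
Total nodes = 11 + 7 + 11 + 3 + 2 + 5 + 6 = 45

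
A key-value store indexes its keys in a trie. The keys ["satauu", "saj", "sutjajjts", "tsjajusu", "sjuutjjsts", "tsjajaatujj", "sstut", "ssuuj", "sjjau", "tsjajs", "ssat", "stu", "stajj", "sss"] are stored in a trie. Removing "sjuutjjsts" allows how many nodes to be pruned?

8

Walk "sjuutjjsts" from the leaf back toward the root, removing each node that no remaining word uses.
The suffix "uutjjsts" (8 nodes) is used only by "sjuutjjsts"; the node for "sj" still has the child "j", so pruning stops there.
Nodes removed: 8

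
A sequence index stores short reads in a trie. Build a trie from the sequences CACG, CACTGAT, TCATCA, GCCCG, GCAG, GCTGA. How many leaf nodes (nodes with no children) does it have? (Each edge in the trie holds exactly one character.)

6

A leaf is a node with no children — equivalently, the end of a word that is not a proper prefix of any other stored word.
Those words: "CACG", "CACTGAT", "GCAG", "GCCCG", "GCTGA", "TCATCA"
Leaf count: 6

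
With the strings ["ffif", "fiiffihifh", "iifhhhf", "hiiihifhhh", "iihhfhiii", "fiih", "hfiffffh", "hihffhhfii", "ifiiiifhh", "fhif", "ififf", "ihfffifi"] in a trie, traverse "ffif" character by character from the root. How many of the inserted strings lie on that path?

1

Check each prefix of "ffif" against the stored set — each match is an end-marker on the path.
Prefixes of the query that are stored words: "ffif"
Count: 1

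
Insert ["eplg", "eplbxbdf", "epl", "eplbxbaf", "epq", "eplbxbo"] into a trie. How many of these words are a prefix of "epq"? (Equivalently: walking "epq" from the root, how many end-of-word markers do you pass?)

Check each prefix of "epq" against the stored set — each match is an end-marker on the path.
Prefixes of the query that are stored words: "epq"
Count: 1

1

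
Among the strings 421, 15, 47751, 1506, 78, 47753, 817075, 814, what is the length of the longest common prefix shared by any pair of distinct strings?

4

Look for the deepest trie node that still has at least two words in its subtree.
"47751" and "47753" agree on "4775" (4 characters) before diverging; nothing deeper is shared.
Longest shared-prefix length: 4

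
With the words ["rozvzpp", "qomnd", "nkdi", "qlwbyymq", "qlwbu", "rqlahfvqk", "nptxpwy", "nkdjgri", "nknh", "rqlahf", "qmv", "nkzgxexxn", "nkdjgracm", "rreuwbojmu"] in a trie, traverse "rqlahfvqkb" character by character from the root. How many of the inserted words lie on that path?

2

Check each prefix of "rqlahfvqkb" against the stored set — each match is an end-marker on the path.
Prefixes of the query that are stored words: "rqlahf", "rqlahfvqk"
Count: 2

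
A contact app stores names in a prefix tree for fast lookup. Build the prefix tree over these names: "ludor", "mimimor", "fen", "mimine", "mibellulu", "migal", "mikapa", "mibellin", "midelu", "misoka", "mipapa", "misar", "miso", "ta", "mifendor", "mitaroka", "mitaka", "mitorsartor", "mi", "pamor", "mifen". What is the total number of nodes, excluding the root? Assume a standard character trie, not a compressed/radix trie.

Trace insertions, counting only characters that open a new branch:
  "ludor" → 5 new (l, u, d, o, r)
  "mimimor" → 7 new (m, i, m, i, m, o, r)
  "fen" → 3 new (f, e, n)
  "mimine" → prefix "mimi" already present; 2 new (n, e)
  "mibellulu" → prefix "mi" already present; 7 new (b, e, l, l, u, l, u)
  "migal" → prefix "mi" already present; 3 new (g, a, l)
  "mikapa" → prefix "mi" already present; 4 new (k, a, p, a)
  "mibellin" → prefix "mibell" already present; 2 new (i, n)
  "midelu" → prefix "mi" already present; 4 new (d, e, l, u)
  "misoka" → prefix "mi" already present; 4 new (s, o, k, a)
  "mipapa" → prefix "mi" already present; 4 new (p, a, p, a)
  "misar" → prefix "mis" already present; 2 new (a, r)
  "miso" → prefix "miso" already present; 0 new (none)
  "ta" → 2 new (t, a)
  "mifendor" → prefix "mi" already present; 6 new (f, e, n, d, o, r)
  "mitaroka" → prefix "mi" already present; 6 new (t, a, r, o, k, a)
  "mitaka" → prefix "mita" already present; 2 new (k, a)
  "mitorsartor" → prefix "mit" already present; 8 new (o, r, s, a, r, t, o, r)
  "mi" → prefix "mi" already present; 0 new (none)
  "pamor" → 5 new (p, a, m, o, r)
  "mifen" → prefix "mifen" already present; 0 new (none)
Total nodes = 5 + 7 + 3 + 2 + 7 + 3 + 4 + 2 + 4 + 4 + 4 + 2 + 0 + 2 + 6 + 6 + 2 + 8 + 0 + 5 + 0 = 76

76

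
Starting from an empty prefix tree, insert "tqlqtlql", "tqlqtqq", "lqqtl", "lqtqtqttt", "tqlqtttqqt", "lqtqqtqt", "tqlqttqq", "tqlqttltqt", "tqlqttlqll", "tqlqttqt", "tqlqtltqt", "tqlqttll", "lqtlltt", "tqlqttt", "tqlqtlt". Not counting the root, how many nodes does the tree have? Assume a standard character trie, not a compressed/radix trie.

Count nodes per top-level branch (shared prefixes stored once):
  'l'-branch (lqqtl, lqtlltt, lqtqqtqt, lqtqtqttt): 20 nodes
  't'-branch (tqlqtlql, tqlqtlt, tqlqtltqt, tqlqtqq, tqlqttll, tqlqttlqll, tqlqttltqt, tqlqttqq, tqlqttqt, tqlqttt, tqlqtttqqt): 29 nodes
Sum: 49

49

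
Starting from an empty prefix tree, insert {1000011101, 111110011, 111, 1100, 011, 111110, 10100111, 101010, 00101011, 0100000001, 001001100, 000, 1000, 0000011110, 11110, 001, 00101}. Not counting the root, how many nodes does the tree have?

For each word, the new-node count is its length minus the longest prefix already in the trie:
  "1000011101" → 10 new (1, 0, 0, 0, 0, 1, 1, 1, 0, 1)
  "111110011" → prefix "1" already present; 8 new (1, 1, 1, 1, 0, 0, 1, 1)
  "111" → prefix "111" already present; 0 new (none)
  "1100" → prefix "11" already present; 2 new (0, 0)
  "011" → 3 new (0, 1, 1)
  "111110" → prefix "111110" already present; 0 new (none)
  "10100111" → prefix "10" already present; 6 new (1, 0, 0, 1, 1, 1)
  "101010" → prefix "1010" already present; 2 new (1, 0)
  "00101011" → prefix "0" already present; 7 new (0, 1, 0, 1, 0, 1, 1)
  "0100000001" → prefix "01" already present; 8 new (0, 0, 0, 0, 0, 0, 0, 1)
  "001001100" → prefix "0010" already present; 5 new (0, 1, 1, 0, 0)
  "000" → prefix "00" already present; 1 new (0)
  "1000" → prefix "1000" already present; 0 new (none)
  "0000011110" → prefix "000" already present; 7 new (0, 0, 1, 1, 1, 1, 0)
  "11110" → prefix "1111" already present; 1 new (0)
  "001" → prefix "001" already present; 0 new (none)
  "00101" → prefix "00101" already present; 0 new (none)
Total nodes = 10 + 8 + 0 + 2 + 3 + 0 + 6 + 2 + 7 + 8 + 5 + 1 + 0 + 7 + 1 + 0 + 0 = 60

60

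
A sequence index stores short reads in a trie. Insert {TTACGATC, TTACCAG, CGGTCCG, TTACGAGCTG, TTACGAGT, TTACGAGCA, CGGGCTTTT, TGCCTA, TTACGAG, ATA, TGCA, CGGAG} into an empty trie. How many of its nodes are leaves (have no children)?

11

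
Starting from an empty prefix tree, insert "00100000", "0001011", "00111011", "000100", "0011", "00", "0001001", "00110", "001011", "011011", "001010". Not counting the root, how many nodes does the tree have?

Count nodes per top-level branch (shared prefixes stored once):
  '0'-branch (00, 000100, 0001001, 0001011, 00100000, 001010, 001011, 0011, 00110, 00111011, 011011): 29 nodes
Sum: 29

29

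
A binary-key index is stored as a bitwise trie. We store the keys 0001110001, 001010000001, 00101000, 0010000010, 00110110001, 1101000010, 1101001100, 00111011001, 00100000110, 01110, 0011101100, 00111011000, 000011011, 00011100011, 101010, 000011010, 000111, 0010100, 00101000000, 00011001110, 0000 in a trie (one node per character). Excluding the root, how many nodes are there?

81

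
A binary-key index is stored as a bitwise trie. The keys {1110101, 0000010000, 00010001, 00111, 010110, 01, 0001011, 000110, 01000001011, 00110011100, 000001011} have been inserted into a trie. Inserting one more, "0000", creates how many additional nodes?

Every character of "0000" already lies on an existing path (it is a prefix of some stored word).
No new nodes are needed: 0.

0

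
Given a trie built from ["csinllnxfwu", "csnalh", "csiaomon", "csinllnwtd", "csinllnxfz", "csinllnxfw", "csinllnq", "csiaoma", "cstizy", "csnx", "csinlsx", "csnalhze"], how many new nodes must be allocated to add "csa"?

1

The longest prefix of "csa" already in the trie is "cs" (length 2).
So 3 − 2 = 1 new nodes.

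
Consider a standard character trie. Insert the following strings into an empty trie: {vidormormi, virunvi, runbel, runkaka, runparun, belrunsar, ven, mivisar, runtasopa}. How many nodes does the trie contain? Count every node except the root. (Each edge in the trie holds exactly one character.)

Count nodes per top-level branch (shared prefixes stored once):
  'b'-branch (belrunsar): 9 nodes
  'm'-branch (mivisar): 7 nodes
  'r'-branch (runbel, runkaka, runparun, runtasopa): 21 nodes
  'v'-branch (ven, vidormormi, virunvi): 17 nodes
Sum: 54

54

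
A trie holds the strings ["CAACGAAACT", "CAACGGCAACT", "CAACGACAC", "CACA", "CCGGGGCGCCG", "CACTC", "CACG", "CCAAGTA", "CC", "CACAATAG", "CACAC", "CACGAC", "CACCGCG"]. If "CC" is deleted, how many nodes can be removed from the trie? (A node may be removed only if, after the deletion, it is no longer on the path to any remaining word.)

0

After clearing the end-marker at "CC", prune upward until reaching a node still needed by another word.
Every node on "CC" is still needed (e.g. by "CCGGGGCGCCG"), so nothing is freed.
Nodes removed: 0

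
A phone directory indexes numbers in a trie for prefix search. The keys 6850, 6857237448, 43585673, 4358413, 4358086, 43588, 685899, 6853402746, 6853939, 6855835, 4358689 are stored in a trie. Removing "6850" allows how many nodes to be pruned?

After clearing the end-marker at "6850", prune upward until reaching a node still needed by another word.
The suffix "0" (1 node) is used only by "6850"; the node for "685" still has the child "7", so pruning stops there.
Nodes removed: 1

1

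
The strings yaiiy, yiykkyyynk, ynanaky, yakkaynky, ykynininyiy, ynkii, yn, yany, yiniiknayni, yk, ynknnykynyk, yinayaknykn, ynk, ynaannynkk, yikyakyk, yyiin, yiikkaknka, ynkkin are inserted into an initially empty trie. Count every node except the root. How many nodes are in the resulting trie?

95

Trace insertions, counting only characters that open a new branch:
  "yaiiy" → 5 new (y, a, i, i, y)
  "yiykkyyynk" → prefix "y" already present; 9 new (i, y, k, k, y, y, y, n, k)
  "ynanaky" → prefix "y" already present; 6 new (n, a, n, a, k, y)
  "yakkaynky" → prefix "ya" already present; 7 new (k, k, a, y, n, k, y)
  "ykynininyiy" → prefix "y" already present; 10 new (k, y, n, i, n, i, n, y, i, y)
  "ynkii" → prefix "yn" already present; 3 new (k, i, i)
  "yn" → prefix "yn" already present; 0 new (none)
  "yany" → prefix "ya" already present; 2 new (n, y)
  "yiniiknayni" → prefix "yi" already present; 9 new (n, i, i, k, n, a, y, n, i)
  "yk" → prefix "yk" already present; 0 new (none)
  "ynknnykynyk" → prefix "ynk" already present; 8 new (n, n, y, k, y, n, y, k)
  "yinayaknykn" → prefix "yin" already present; 8 new (a, y, a, k, n, y, k, n)
  "ynk" → prefix "ynk" already present; 0 new (none)
  "ynaannynkk" → prefix "yna" already present; 7 new (a, n, n, y, n, k, k)
  "yikyakyk" → prefix "yi" already present; 6 new (k, y, a, k, y, k)
  "yyiin" → prefix "y" already present; 4 new (y, i, i, n)
  "yiikkaknka" → prefix "yi" already present; 8 new (i, k, k, a, k, n, k, a)
  "ynkkin" → prefix "ynk" already present; 3 new (k, i, n)
Total nodes = 5 + 9 + 6 + 7 + 10 + 3 + 0 + 2 + 9 + 0 + 8 + 8 + 0 + 7 + 6 + 4 + 8 + 3 = 95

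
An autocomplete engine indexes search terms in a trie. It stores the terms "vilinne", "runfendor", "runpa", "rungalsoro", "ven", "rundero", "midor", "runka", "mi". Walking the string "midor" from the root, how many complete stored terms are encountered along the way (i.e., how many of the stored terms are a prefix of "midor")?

Walk "midor" from the root; an end-of-word marker is hit whenever a stored word is a prefix of "midor".
Prefixes of the query that are stored words: "mi", "midor"
Count: 2

2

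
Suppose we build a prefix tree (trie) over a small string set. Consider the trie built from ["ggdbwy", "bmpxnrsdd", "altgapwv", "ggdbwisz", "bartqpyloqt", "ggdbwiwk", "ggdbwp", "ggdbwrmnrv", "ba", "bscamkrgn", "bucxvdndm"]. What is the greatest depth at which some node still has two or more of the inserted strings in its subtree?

The deepest shared node is where two words last agree before diverging.
e.g. "ggdbwisz" and "ggdbwiwk" share the prefix "ggdbwi" of length 6; no pair shares a longer one.
Longest shared-prefix length: 6

6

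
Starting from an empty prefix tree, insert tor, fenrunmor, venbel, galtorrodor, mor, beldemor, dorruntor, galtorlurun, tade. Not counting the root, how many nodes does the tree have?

Insert word by word; a character creates a node only if that edge doesn't already exist:
  "tor" → 3 new (t, o, r)
  "fenrunmor" → 9 new (f, e, n, r, u, n, m, o, r)
  "venbel" → 6 new (v, e, n, b, e, l)
  "galtorrodor" → 11 new (g, a, l, t, o, r, r, o, d, o, r)
  "mor" → 3 new (m, o, r)
  "beldemor" → 8 new (b, e, l, d, e, m, o, r)
  "dorruntor" → 9 new (d, o, r, r, u, n, t, o, r)
  "galtorlurun" → prefix "galtor" already present; 5 new (l, u, r, u, n)
  "tade" → prefix "t" already present; 3 new (a, d, e)
Total nodes = 3 + 9 + 6 + 11 + 3 + 8 + 9 + 5 + 3 = 57

57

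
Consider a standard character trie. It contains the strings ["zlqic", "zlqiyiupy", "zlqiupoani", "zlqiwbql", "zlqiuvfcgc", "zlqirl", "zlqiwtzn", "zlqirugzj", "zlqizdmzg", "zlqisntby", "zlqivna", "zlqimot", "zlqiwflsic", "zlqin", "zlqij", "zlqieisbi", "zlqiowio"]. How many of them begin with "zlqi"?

Filter for entries beginning with "zlqi":
Words under "zlqi": zlqic, zlqieisbi, zlqij, zlqimot, zlqin, zlqiowio, zlqirl, zlqirugzj, zlqisntby, zlqiupoani, zlqiuvfcgc, zlqivna, zlqiwbql, zlqiwflsic, zlqiwtzn, zlqiyiupy, zlqizdmzg
Count: 17

17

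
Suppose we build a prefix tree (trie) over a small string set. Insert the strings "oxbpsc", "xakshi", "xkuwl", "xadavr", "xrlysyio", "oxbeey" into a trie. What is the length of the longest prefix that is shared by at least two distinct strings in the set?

The deepest shared node is where two words last agree before diverging.
e.g. "oxbeey" and "oxbpsc" share the prefix "oxb" of length 3; no pair shares a longer one.
Longest shared-prefix length: 3

3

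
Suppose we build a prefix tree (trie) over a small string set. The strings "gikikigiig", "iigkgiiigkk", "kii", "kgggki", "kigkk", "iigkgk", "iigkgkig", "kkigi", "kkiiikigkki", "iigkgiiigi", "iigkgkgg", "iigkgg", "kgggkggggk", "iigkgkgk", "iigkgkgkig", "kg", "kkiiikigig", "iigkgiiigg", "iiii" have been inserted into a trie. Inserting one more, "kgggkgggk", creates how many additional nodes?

Walking "kgggkgggk" from the root, the first 8 characters ("kgggkggg") follow existing edges; "k" is the first miss.
So 9 − 8 = 1 new nodes.

1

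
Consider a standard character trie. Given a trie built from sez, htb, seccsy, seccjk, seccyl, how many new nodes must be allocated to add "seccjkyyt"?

3

The longest prefix of "seccjkyyt" already in the trie is "seccjk" (length 6).
Each of the 3 remaining characters creates one node.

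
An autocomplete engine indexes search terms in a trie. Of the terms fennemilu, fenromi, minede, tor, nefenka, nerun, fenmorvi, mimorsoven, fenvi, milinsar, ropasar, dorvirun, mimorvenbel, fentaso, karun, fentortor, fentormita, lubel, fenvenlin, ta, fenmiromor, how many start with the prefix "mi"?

4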